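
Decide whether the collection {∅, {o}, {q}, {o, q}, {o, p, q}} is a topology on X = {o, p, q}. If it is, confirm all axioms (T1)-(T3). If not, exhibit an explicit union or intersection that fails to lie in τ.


τ IS a topology on X.

Axiom (T1): ∅ ∈ τ? Yes; X ∈ τ? Yes.
Axiom (T2/T3): check pairwise unions and intersections of members of τ.
All pairwise intersections and unions checked — each lies in τ. Therefore τ satisfies (T1), (T2), (T3): it IS a topology on X.


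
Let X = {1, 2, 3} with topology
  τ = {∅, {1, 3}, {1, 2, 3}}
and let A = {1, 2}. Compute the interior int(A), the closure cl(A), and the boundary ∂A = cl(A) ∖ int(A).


int(A) = ∅, cl(A) = {1, 2, 3}, ∂A = {1, 2, 3}.

Closed sets in (X, τ) are complements of opens:
  closed(X, τ) = {∅, {2}, {1, 2, 3}}.
int(A) = ⋃ {U ∈ τ : U ⊆ A}. Opens contained in A: ∅.
Taking the union of these: int(A) = ∅.
cl(A) = ⋂ {C closed : A ⊆ C}. Closed sets containing A: {1, 2, 3}.
Intersecting these: cl(A) = {1, 2, 3}.
∂A = cl(A) ∖ int(A) = {1, 2, 3} ∖ ∅ = {1, 2, 3}.


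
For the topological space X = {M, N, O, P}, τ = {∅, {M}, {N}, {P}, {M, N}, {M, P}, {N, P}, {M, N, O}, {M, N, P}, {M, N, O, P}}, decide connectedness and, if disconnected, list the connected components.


(X, τ) is disconnected; components = [{P}, {M, N, O}].

Find clopen sets (U ∈ τ with X ∖ U ∈ τ):
  U = ∅, X ∖ U = {M, N, O, P} — both open, so U is clopen.
  U = {P}, X ∖ U = {M, N, O} — both open, so U is clopen.
  U = {M, N, O}, X ∖ U = {P} — both open, so U is clopen.
  U = {M, N, O, P}, X ∖ U = ∅ — both open, so U is clopen.
Nontrivial clopen(s) exist: e.g. {M, N, O}. So (X, τ) is disconnected.
Compute connected components by grouping points that agree on all clopens:
  component: {P}
  component: {M, N, O}


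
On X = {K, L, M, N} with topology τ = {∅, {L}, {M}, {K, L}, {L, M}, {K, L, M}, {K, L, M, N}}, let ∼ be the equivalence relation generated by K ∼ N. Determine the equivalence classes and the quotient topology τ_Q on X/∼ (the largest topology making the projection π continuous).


X/∼ = {[K=N], [L], [M]}; |τ_Q| = 5.

Equivalence classes: [K=N], [L], [M].
Quotient map π: X → X/∼ sends K ↦ [K=N], L ↦ [L], M ↦ [M], N ↦ [K=N].
For each subset V ⊆ X/∼, compute π^{-1}(V) ⊆ X and check whether π^{-1}(V) ∈ τ. V is open in τ_Q iff π^{-1}(V) ∈ τ.
  V = {}: π^{-1}(V) = ∅ ∈ τ ✓.
  V = {[K=N]}: π^{-1}(V) = {K, N} ∉ τ ✗.
  V = {[L]}: π^{-1}(V) = {L} ∈ τ ✓.
  V = {[K=N], [L]}: π^{-1}(V) = {K, L, N} ∉ τ ✗.
  V = {[M]}: π^{-1}(V) = {M} ∈ τ ✓.
  V = {[K=N], [M]}: π^{-1}(V) = {K, M, N} ∉ τ ✗.
  V = {[L], [M]}: π^{-1}(V) = {L, M} ∈ τ ✓.
  V = {[K=N], [L], [M]}: π^{-1}(V) = {K, L, M, N} ∈ τ ✓.
Open sets in the quotient: τ_Q = {{}, {[L]}, {[M]}, {[L], [M]}, {[K=N], [L], [M]}} (5 elements).


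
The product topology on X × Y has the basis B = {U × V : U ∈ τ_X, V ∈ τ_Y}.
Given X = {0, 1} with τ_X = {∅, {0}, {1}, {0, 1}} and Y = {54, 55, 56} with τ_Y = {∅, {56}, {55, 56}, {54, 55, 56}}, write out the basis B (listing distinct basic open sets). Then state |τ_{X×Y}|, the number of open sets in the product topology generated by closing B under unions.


Basis B = {∅ × ∅, {0} × {56}, {1} × {56}, {0} × {55, 56}, {0, 1} × {56}, {1} × {55, 56}, {0} × {54, 55, 56}, {1} × {54, 55, 56}, {0, 1} × {55, 56}, {0, 1} × {54, 55, 56}}; |τ_{X×Y}| = 16.

Enumerate products U × V with U ∈ τ_X, V ∈ τ_Y (deduplicated):
  ∅ × ∅ = {} (∅)
  {0} × {56} = {(0,56)}
  {1} × {56} = {(1,56)}
  {0} × {55, 56} = {(0,55), (0,56)}
  {0, 1} × {56} = {(0,56), (1,56)}
  {1} × {55, 56} = {(1,55), (1,56)}
  {0} × {54, 55, 56} = {(0,54), (0,55), (0,56)}
  {1} × {54, 55, 56} = {(1,54), (1,55), (1,56)}
  {0, 1} × {55, 56} = {(0,55), (0,56), (1,55), (1,56)}
  {0, 1} × {54, 55, 56} = {(0,54), (0,55), (0,56), (1,54), (1,55), (1,56)}
These 10 distinct sets form the basis B.
Close under arbitrary unions to get τ_{X×Y}; counting gives |τ_{X×Y}| = 16.


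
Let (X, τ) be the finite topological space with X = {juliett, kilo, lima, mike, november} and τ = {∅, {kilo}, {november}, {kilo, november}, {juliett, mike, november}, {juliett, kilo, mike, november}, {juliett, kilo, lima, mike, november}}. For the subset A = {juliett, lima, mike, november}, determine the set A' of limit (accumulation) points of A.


A' = {juliett, lima, mike}

For each x ∈ X, list the open sets U ∈ τ with x ∈ U, then check whether U ∩ (A ∖ {x}) ≠ ∅ for every such U.
  x = juliett: opens ∋ x are {juliett, mike, november}, {juliett, kilo, mike, november}, {juliett, kilo, lima, mike, november}; each meets A ∖ {juliett}, so x IS a limit point.
  x = kilo: open {kilo} ∋ x has {kilo} ∩ (A ∖ {kilo}) = ∅, so x is NOT a limit point.
  x = lima: opens ∋ x are {juliett, kilo, lima, mike, november}; each meets A ∖ {lima}, so x IS a limit point.
  x = mike: opens ∋ x are {juliett, mike, november}, {juliett, kilo, mike, november}, {juliett, kilo, lima, mike, november}; each meets A ∖ {mike}, so x IS a limit point.
  x = november: open {november} ∋ x has {november} ∩ (A ∖ {november}) = ∅, so x is NOT a limit point.
Collecting: A' = {juliett, lima, mike}.


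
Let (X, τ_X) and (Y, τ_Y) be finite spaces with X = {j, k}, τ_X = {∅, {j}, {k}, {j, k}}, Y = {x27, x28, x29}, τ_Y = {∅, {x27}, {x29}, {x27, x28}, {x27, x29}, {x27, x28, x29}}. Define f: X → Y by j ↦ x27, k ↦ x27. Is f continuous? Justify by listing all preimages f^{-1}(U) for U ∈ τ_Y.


f IS continuous.

Compute f^{-1}(U) for each U ∈ τ_Y:
  U = ∅: f^{-1}(U) = ∅ ∈ τ_X ✓.
  U = {x27}: f^{-1}(U) = {j, k} ∈ τ_X ✓.
  U = {x29}: f^{-1}(U) = ∅ ∈ τ_X ✓.
  U = {x27, x28}: f^{-1}(U) = {j, k} ∈ τ_X ✓.
  U = {x27, x29}: f^{-1}(U) = {j, k} ∈ τ_X ✓.
  U = {x27, x28, x29}: f^{-1}(U) = {j, k} ∈ τ_X ✓.
Every preimage lies in τ_X, so f IS continuous.


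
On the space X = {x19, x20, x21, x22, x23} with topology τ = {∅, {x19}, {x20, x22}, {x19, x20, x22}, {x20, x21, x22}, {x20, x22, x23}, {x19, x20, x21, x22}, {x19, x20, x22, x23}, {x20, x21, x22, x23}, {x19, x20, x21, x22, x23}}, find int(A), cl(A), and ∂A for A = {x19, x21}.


int(A) = {x19}, cl(A) = {x19, x21}, ∂A = {x21}.

Closed sets in (X, τ) are complements of opens:
  closed(X, τ) = {∅, {x19}, {x21}, {x23}, {x19, x21}, {x19, x23}, {x21, x23}, {x19, x21, x23}, {x20, x21, x22, x23}, {x19, x20, x21, x22, x23}}.
int(A) = ⋃ {U ∈ τ : U ⊆ A}. Opens contained in A: ∅, {x19}.
Taking the union of these: int(A) = {x19}.
cl(A) = ⋂ {C closed : A ⊆ C}. Closed sets containing A: {x19, x21}, {x19, x21, x23}, {x19, x20, x21, x22, x23}.
Intersecting these: cl(A) = {x19, x21}.
∂A = cl(A) ∖ int(A) = {x19, x21} ∖ {x19} = {x21}.


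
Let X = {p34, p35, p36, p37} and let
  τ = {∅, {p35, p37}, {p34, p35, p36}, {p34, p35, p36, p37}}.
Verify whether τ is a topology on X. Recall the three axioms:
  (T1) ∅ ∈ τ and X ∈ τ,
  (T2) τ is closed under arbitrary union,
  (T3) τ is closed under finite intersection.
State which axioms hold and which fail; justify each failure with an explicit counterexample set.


τ is NOT a topology on X.

Axiom (T1): ∅ ∈ τ? Yes; X ∈ τ? Yes.
Axiom (T2/T3): check pairwise unions and intersections of members of τ.
Counterexample for (T3): {p35, p37} ∩ {p34, p35, p36} = {p35} ∉ τ. Therefore τ is NOT a topology.


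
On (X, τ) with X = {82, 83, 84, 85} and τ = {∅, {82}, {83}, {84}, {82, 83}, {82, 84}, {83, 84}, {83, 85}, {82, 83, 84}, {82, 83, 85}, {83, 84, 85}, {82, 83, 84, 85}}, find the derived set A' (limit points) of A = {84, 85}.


A' = ∅

For each x ∈ X, list the open sets U ∈ τ with x ∈ U, then check whether U ∩ (A ∖ {x}) ≠ ∅ for every such U.
  x = 82: open {82} ∋ x has {82} ∩ (A ∖ {82}) = ∅, so x is NOT a limit point.
  x = 83: open {83} ∋ x has {83} ∩ (A ∖ {83}) = ∅, so x is NOT a limit point.
  x = 84: open {84} ∋ x has {84} ∩ (A ∖ {84}) = ∅, so x is NOT a limit point.
  x = 85: open {83, 85} ∋ x has {83, 85} ∩ (A ∖ {85}) = ∅, so x is NOT a limit point.
Collecting: A' = ∅.


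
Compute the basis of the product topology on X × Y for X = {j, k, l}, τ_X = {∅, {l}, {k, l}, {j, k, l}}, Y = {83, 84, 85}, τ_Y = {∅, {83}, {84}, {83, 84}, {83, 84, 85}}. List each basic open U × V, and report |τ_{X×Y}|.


Basis B = {∅ × ∅, {l} × {83}, {l} × {84}, {k, l} × {83}, {k, l} × {84}, {l} × {83, 84}, {j, k, l} × {83}, {j, k, l} × {84}, {l} × {83, 84, 85}, {k, l} × {83, 84}, {j, k, l} × {83, 84}, {k, l} × {83, 84, 85}, {j, k, l} × {83, 84, 85}}; |τ_{X×Y}| = 30.

Enumerate products U × V with U ∈ τ_X, V ∈ τ_Y (deduplicated):
  ∅ × ∅ = {} (∅)
  {l} × {83} = {(l,83)}
  {l} × {84} = {(l,84)}
  {k, l} × {83} = {(k,83), (l,83)}
  {k, l} × {84} = {(k,84), (l,84)}
  {l} × {83, 84} = {(l,83), (l,84)}
  {j, k, l} × {83} = {(j,83), (k,83), (l,83)}
  {j, k, l} × {84} = {(j,84), (k,84), (l,84)}
  {l} × {83, 84, 85} = {(l,83), (l,84), (l,85)}
  {k, l} × {83, 84} = {(k,83), (k,84), (l,83), (l,84)}
  {j, k, l} × {83, 84} = {(j,83), (j,84), (k,83), (k,84), (l,83), (l,84)}
  {k, l} × {83, 84, 85} = {(k,83), (k,84), (k,85), (l,83), (l,84), (l,85)}
  {j, k, l} × {83, 84, 85} = {(j,83), (j,84), (j,85), (k,83), (k,84), (k,85), (l,83), (l,84), (l,85)}
These 13 distinct sets form the basis B.
Close under arbitrary unions to get τ_{X×Y}; counting gives |τ_{X×Y}| = 30.


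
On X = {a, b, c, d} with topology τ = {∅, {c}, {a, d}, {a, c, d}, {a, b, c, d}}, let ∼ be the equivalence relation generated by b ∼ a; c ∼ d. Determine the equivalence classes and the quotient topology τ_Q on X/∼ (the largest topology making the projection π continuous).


X/∼ = {[a=b], [c=d]}; |τ_Q| = 2.

Equivalence classes: [a=b], [c=d].
Quotient map π: X → X/∼ sends a ↦ [a=b], b ↦ [a=b], c ↦ [c=d], d ↦ [c=d].
For each subset V ⊆ X/∼, compute π^{-1}(V) ⊆ X and check whether π^{-1}(V) ∈ τ. V is open in τ_Q iff π^{-1}(V) ∈ τ.
  V = {}: π^{-1}(V) = ∅ ∈ τ ✓.
  V = {[a=b]}: π^{-1}(V) = {a, b} ∉ τ ✗.
  V = {[c=d]}: π^{-1}(V) = {c, d} ∉ τ ✗.
  V = {[a=b], [c=d]}: π^{-1}(V) = {a, b, c, d} ∈ τ ✓.
Open sets in the quotient: τ_Q = {{}, {[a=b], [c=d]}} (2 elements).


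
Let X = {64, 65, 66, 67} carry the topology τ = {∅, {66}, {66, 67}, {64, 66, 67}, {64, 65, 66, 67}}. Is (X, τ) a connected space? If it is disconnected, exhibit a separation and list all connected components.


(X, τ) is connected.

Find clopen sets (U ∈ τ with X ∖ U ∈ τ):
  U = ∅, X ∖ U = {64, 65, 66, 67} — both open, so U is clopen.
  U = {64, 65, 66, 67}, X ∖ U = ∅ — both open, so U is clopen.
Only trivial clopens (∅ and X) exist, so (X, τ) is connected.
Compute connected components by grouping points that agree on all clopens:
  component: {64, 65, 66, 67}


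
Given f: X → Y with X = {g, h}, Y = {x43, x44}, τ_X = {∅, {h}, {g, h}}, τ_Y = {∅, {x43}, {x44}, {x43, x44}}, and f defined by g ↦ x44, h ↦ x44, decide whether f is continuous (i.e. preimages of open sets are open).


f IS continuous.

Compute f^{-1}(U) for each U ∈ τ_Y:
  U = ∅: f^{-1}(U) = ∅ ∈ τ_X ✓.
  U = {x43}: f^{-1}(U) = ∅ ∈ τ_X ✓.
  U = {x44}: f^{-1}(U) = {g, h} ∈ τ_X ✓.
  U = {x43, x44}: f^{-1}(U) = {g, h} ∈ τ_X ✓.
Every preimage lies in τ_X, so f IS continuous.


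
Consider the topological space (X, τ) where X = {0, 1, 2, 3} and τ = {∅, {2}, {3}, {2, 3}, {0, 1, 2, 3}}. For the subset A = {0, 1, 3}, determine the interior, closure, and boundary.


int(A) = {3}, cl(A) = {0, 1, 3}, ∂A = {0, 1}.

Closed sets in (X, τ) are complements of opens:
  closed(X, τ) = {∅, {0, 1}, {0, 1, 2}, {0, 1, 3}, {0, 1, 2, 3}}.
int(A) = ⋃ {U ∈ τ : U ⊆ A}. Opens contained in A: ∅, {3}.
Taking the union of these: int(A) = {3}.
cl(A) = ⋂ {C closed : A ⊆ C}. Closed sets containing A: {0, 1, 3}, {0, 1, 2, 3}.
Intersecting these: cl(A) = {0, 1, 3}.
∂A = cl(A) ∖ int(A) = {0, 1, 3} ∖ {3} = {0, 1}.


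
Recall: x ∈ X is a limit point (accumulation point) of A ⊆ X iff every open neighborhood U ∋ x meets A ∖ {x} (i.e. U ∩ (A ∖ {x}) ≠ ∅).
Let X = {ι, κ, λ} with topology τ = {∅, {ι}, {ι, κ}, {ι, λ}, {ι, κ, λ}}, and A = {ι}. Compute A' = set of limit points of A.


A' = {κ, λ}

For each x ∈ X, list the open sets U ∈ τ with x ∈ U, then check whether U ∩ (A ∖ {x}) ≠ ∅ for every such U.
  x = ι: open {ι} ∋ x has {ι} ∩ (A ∖ {ι}) = ∅, so x is NOT a limit point.
  x = κ: opens ∋ x are {ι, κ}, {ι, κ, λ}; each meets A ∖ {κ}, so x IS a limit point.
  x = λ: opens ∋ x are {ι, λ}, {ι, κ, λ}; each meets A ∖ {λ}, so x IS a limit point.
Collecting: A' = {κ, λ}.


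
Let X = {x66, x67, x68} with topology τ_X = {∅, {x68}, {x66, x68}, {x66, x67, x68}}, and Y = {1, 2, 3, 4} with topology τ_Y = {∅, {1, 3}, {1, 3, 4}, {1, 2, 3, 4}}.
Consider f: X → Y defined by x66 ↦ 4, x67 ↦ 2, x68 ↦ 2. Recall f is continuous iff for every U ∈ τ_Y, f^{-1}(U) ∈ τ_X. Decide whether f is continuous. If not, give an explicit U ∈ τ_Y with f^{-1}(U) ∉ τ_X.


f is NOT continuous.

Compute f^{-1}(U) for each U ∈ τ_Y:
  U = ∅: f^{-1}(U) = ∅ ∈ τ_X ✓.
  U = {1, 3}: f^{-1}(U) = ∅ ∈ τ_X ✓.
  U = {1, 3, 4}: f^{-1}(U) = {x66} ∉ τ_X ✗.
  U = {1, 2, 3, 4}: f^{-1}(U) = {x66, x67, x68} ∈ τ_X ✓.
Found U = {1, 3, 4} with f^{-1}(U) = {x66} not in τ_X. Therefore f is NOT continuous.


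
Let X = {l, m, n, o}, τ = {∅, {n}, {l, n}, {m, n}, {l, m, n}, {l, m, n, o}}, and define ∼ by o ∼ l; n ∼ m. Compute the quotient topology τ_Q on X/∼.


X/∼ = {[l=o], [m=n]}; |τ_Q| = 3.

Equivalence classes: [l=o], [m=n].
Quotient map π: X → X/∼ sends l ↦ [l=o], m ↦ [m=n], n ↦ [m=n], o ↦ [l=o].
For each subset V ⊆ X/∼, compute π^{-1}(V) ⊆ X and check whether π^{-1}(V) ∈ τ. V is open in τ_Q iff π^{-1}(V) ∈ τ.
  V = {}: π^{-1}(V) = ∅ ∈ τ ✓.
  V = {[l=o]}: π^{-1}(V) = {l, o} ∉ τ ✗.
  V = {[m=n]}: π^{-1}(V) = {m, n} ∈ τ ✓.
  V = {[l=o], [m=n]}: π^{-1}(V) = {l, m, n, o} ∈ τ ✓.
Open sets in the quotient: τ_Q = {{}, {[m=n]}, {[l=o], [m=n]}} (3 elements).


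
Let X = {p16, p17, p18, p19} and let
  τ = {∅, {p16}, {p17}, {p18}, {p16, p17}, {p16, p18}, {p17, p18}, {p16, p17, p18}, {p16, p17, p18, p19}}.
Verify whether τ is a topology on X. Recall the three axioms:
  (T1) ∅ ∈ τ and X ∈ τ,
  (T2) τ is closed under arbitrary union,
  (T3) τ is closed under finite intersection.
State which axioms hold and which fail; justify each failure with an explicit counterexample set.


τ IS a topology on X.

Axiom (T1): ∅ ∈ τ? Yes; X ∈ τ? Yes.
Axiom (T2/T3): check pairwise unions and intersections of members of τ.
All pairwise intersections and unions checked — each lies in τ. Therefore τ satisfies (T1), (T2), (T3): it IS a topology on X.


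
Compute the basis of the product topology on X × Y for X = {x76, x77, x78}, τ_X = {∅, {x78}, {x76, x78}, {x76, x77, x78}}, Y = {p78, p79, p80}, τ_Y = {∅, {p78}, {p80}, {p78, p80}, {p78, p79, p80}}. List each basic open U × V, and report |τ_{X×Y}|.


Basis B = {∅ × ∅, {x78} × {p78}, {x78} × {p80}, {x76, x78} × {p78}, {x76, x78} × {p80}, {x78} × {p78, p80}, {x76, x77, x78} × {p78}, {x76, x77, x78} × {p80}, {x78} × {p78, p79, p80}, {x76, x78} × {p78, p80}, {x76, x78} × {p78, p79, p80}, {x76, x77, x78} × {p78, p80}, {x76, x77, x78} × {p78, p79, p80}}; |τ_{X×Y}| = 30.

Enumerate products U × V with U ∈ τ_X, V ∈ τ_Y (deduplicated):
  ∅ × ∅ = {} (∅)
  {x78} × {p78} = {(x78,p78)}
  {x78} × {p80} = {(x78,p80)}
  {x76, x78} × {p78} = {(x76,p78), (x78,p78)}
  {x76, x78} × {p80} = {(x76,p80), (x78,p80)}
  {x78} × {p78, p80} = {(x78,p78), (x78,p80)}
  {x76, x77, x78} × {p78} = {(x76,p78), (x77,p78), (x78,p78)}
  {x76, x77, x78} × {p80} = {(x76,p80), (x77,p80), (x78,p80)}
  {x78} × {p78, p79, p80} = {(x78,p78), (x78,p79), (x78,p80)}
  {x76, x78} × {p78, p80} = {(x76,p78), (x76,p80), (x78,p78), (x78,p80)}
  {x76, x78} × {p78, p79, p80} = {(x76,p78), (x76,p79), (x76,p80), (x78,p78), (x78,p79), (x78,p80)}
  {x76, x77, x78} × {p78, p80} = {(x76,p78), (x76,p80), (x77,p78), (x77,p80), (x78,p78), (x78,p80)}
  {x76, x77, x78} × {p78, p79, p80} = {(x76,p78), (x76,p79), (x76,p80), (x77,p78), (x77,p79), (x77,p80), (x78,p78), (x78,p79), (x78,p80)}
These 13 distinct sets form the basis B.
Close under arbitrary unions to get τ_{X×Y}; counting gives |τ_{X×Y}| = 30.


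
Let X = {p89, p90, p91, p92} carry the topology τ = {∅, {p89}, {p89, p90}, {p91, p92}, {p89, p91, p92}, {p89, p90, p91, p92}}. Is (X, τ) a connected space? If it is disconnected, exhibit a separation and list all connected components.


(X, τ) is disconnected; components = [{p89, p90}, {p91, p92}].

Find clopen sets (U ∈ τ with X ∖ U ∈ τ):
  U = ∅, X ∖ U = {p89, p90, p91, p92} — both open, so U is clopen.
  U = {p89, p90}, X ∖ U = {p91, p92} — both open, so U is clopen.
  U = {p91, p92}, X ∖ U = {p89, p90} — both open, so U is clopen.
  U = {p89, p90, p91, p92}, X ∖ U = ∅ — both open, so U is clopen.
Nontrivial clopen(s) exist: e.g. {p91, p92}. So (X, τ) is disconnected.
Compute connected components by grouping points that agree on all clopens:
  component: {p89, p90}
  component: {p91, p92}


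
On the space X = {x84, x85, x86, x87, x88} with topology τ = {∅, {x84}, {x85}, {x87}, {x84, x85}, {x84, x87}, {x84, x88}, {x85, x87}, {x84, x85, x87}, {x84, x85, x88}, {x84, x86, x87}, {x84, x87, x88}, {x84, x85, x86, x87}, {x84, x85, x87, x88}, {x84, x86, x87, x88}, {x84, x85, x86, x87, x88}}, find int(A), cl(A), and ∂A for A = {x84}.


int(A) = {x84}, cl(A) = {x84, x86, x88}, ∂A = {x86, x88}.

Closed sets in (X, τ) are complements of opens:
  closed(X, τ) = {∅, {x85}, {x86}, {x88}, {x85, x86}, {x85, x88}, {x86, x87}, {x86, x88}, {x84, x86, x88}, {x85, x86, x87}, {x85, x86, x88}, {x86, x87, x88}, {x84, x85, x86, x88}, {x84, x86, x87, x88}, {x85, x86, x87, x88}, {x84, x85, x86, x87, x88}}.
int(A) = ⋃ {U ∈ τ : U ⊆ A}. Opens contained in A: ∅, {x84}.
Taking the union of these: int(A) = {x84}.
cl(A) = ⋂ {C closed : A ⊆ C}. Closed sets containing A: {x84, x86, x88}, {x84, x85, x86, x88}, {x84, x86, x87, x88}, {x84, x85, x86, x87, x88}.
Intersecting these: cl(A) = {x84, x86, x88}.
∂A = cl(A) ∖ int(A) = {x84, x86, x88} ∖ {x84} = {x86, x88}.


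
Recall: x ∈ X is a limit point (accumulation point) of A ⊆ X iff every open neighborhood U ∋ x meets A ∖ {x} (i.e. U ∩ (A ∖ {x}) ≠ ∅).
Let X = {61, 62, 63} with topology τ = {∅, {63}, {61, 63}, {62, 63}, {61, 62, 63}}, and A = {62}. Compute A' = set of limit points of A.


A' = ∅

For each x ∈ X, list the open sets U ∈ τ with x ∈ U, then check whether U ∩ (A ∖ {x}) ≠ ∅ for every such U.
  x = 61: open {61, 63} ∋ x has {61, 63} ∩ (A ∖ {61}) = ∅, so x is NOT a limit point.
  x = 62: open {62, 63} ∋ x has {62, 63} ∩ (A ∖ {62}) = ∅, so x is NOT a limit point.
  x = 63: open {63} ∋ x has {63} ∩ (A ∖ {63}) = ∅, so x is NOT a limit point.
Collecting: A' = ∅.


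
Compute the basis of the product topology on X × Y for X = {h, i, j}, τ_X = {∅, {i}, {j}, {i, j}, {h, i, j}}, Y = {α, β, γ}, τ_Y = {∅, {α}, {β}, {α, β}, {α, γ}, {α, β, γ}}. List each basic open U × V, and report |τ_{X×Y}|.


Basis B = {∅ × ∅, {i} × {α}, {i} × {β}, {j} × {α}, {j} × {β}, {i} × {α, β}, {i} × {α, γ}, {i, j} × {α}, {i, j} × {β}, {j} × {α, β}, {j} × {α, γ}, {h, i, j} × {α}, {h, i, j} × {β}, {i} × {α, β, γ}, {j} × {α, β, γ}, {i, j} × {α, β}, {i, j} × {α, γ}, {h, i, j} × {α, β}, {h, i, j} × {α, γ}, {i, j} × {α, β, γ}, {h, i, j} × {α, β, γ}}; |τ_{X×Y}| = 70.

Enumerate products U × V with U ∈ τ_X, V ∈ τ_Y (deduplicated):
  ∅ × ∅ = {} (∅)
  {i} × {α} = {(i,α)}
  {i} × {β} = {(i,β)}
  {j} × {α} = {(j,α)}
  {j} × {β} = {(j,β)}
  {i} × {α, β} = {(i,α), (i,β)}
  {i} × {α, γ} = {(i,α), (i,γ)}
  {i, j} × {α} = {(i,α), (j,α)}
  {i, j} × {β} = {(i,β), (j,β)}
  {j} × {α, β} = {(j,α), (j,β)}
  {j} × {α, γ} = {(j,α), (j,γ)}
  {h, i, j} × {α} = {(h,α), (i,α), (j,α)}
  {h, i, j} × {β} = {(h,β), (i,β), (j,β)}
  {i} × {α, β, γ} = {(i,α), (i,β), (i,γ)}
  {j} × {α, β, γ} = {(j,α), (j,β), (j,γ)}
  {i, j} × {α, β} = {(i,α), (i,β), (j,α), (j,β)}
  {i, j} × {α, γ} = {(i,α), (i,γ), (j,α), (j,γ)}
  {h, i, j} × {α, β} = {(h,α), (h,β), (i,α), (i,β), (j,α), (j,β)}
  {h, i, j} × {α, γ} = {(h,α), (h,γ), (i,α), (i,γ), (j,α), (j,γ)}
  {i, j} × {α, β, γ} = {(i,α), (i,β), (i,γ), (j,α), (j,β), (j,γ)}
  {h, i, j} × {α, β, γ} = {(h,α), (h,β), (h,γ), (i,α), (i,β), (i,γ), (j,α), (j,β), (j,γ)}
These 21 distinct sets form the basis B.
Close under arbitrary unions to get τ_{X×Y}; counting gives |τ_{X×Y}| = 70.


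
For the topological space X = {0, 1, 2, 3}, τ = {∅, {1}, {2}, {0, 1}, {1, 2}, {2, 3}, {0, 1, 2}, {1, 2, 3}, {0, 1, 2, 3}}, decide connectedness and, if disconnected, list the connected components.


(X, τ) is disconnected; components = [{0, 1}, {2, 3}].

Find clopen sets (U ∈ τ with X ∖ U ∈ τ):
  U = ∅, X ∖ U = {0, 1, 2, 3} — both open, so U is clopen.
  U = {0, 1}, X ∖ U = {2, 3} — both open, so U is clopen.
  U = {2, 3}, X ∖ U = {0, 1} — both open, so U is clopen.
  U = {0, 1, 2, 3}, X ∖ U = ∅ — both open, so U is clopen.
Nontrivial clopen(s) exist: e.g. {2, 3}. So (X, τ) is disconnected.
Compute connected components by grouping points that agree on all clopens:
  component: {0, 1}
  component: {2, 3}


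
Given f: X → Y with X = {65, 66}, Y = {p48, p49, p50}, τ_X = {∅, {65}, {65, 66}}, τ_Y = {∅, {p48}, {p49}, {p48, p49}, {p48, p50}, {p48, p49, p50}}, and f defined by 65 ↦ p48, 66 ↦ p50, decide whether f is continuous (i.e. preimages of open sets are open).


f IS continuous.

Compute f^{-1}(U) for each U ∈ τ_Y:
  U = ∅: f^{-1}(U) = ∅ ∈ τ_X ✓.
  U = {p48}: f^{-1}(U) = {65} ∈ τ_X ✓.
  U = {p49}: f^{-1}(U) = ∅ ∈ τ_X ✓.
  U = {p48, p49}: f^{-1}(U) = {65} ∈ τ_X ✓.
  U = {p48, p50}: f^{-1}(U) = {65, 66} ∈ τ_X ✓.
  U = {p48, p49, p50}: f^{-1}(U) = {65, 66} ∈ τ_X ✓.
Every preimage lies in τ_X, so f IS continuous.


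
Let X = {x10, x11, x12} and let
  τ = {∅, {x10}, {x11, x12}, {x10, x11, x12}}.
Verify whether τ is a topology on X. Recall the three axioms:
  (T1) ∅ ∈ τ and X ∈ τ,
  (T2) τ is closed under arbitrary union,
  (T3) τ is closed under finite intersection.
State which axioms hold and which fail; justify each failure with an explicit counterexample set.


τ IS a topology on X.

Axiom (T1): ∅ ∈ τ? Yes; X ∈ τ? Yes.
Axiom (T2/T3): check pairwise unions and intersections of members of τ.
All pairwise intersections and unions checked — each lies in τ. Therefore τ satisfies (T1), (T2), (T3): it IS a topology on X.


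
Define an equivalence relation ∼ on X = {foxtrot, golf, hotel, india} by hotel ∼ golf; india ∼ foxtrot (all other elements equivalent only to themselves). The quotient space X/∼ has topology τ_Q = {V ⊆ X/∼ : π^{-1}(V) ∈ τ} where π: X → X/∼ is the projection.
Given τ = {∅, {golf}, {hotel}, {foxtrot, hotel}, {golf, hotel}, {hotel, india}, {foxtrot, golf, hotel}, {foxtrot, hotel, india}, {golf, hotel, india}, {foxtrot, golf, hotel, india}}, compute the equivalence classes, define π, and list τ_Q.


X/∼ = {[foxtrot=india], [golf=hotel]}; |τ_Q| = 3.

Equivalence classes: [foxtrot=india], [golf=hotel].
Quotient map π: X → X/∼ sends foxtrot ↦ [foxtrot=india], golf ↦ [golf=hotel], hotel ↦ [golf=hotel], india ↦ [foxtrot=india].
For each subset V ⊆ X/∼, compute π^{-1}(V) ⊆ X and check whether π^{-1}(V) ∈ τ. V is open in τ_Q iff π^{-1}(V) ∈ τ.
  V = {}: π^{-1}(V) = ∅ ∈ τ ✓.
  V = {[foxtrot=india]}: π^{-1}(V) = {foxtrot, india} ∉ τ ✗.
  V = {[golf=hotel]}: π^{-1}(V) = {golf, hotel} ∈ τ ✓.
  V = {[foxtrot=india], [golf=hotel]}: π^{-1}(V) = {foxtrot, golf, hotel, india} ∈ τ ✓.
Open sets in the quotient: τ_Q = {{}, {[golf=hotel]}, {[foxtrot=india], [golf=hotel]}} (3 elements).


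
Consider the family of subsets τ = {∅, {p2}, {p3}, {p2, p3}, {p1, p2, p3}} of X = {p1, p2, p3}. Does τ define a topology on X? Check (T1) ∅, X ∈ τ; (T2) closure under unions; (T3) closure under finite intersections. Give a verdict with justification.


τ IS a topology on X.

Axiom (T1): ∅ ∈ τ? Yes; X ∈ τ? Yes.
Axiom (T2/T3): check pairwise unions and intersections of members of τ.
All pairwise intersections and unions checked — each lies in τ. Therefore τ satisfies (T1), (T2), (T3): it IS a topology on X.


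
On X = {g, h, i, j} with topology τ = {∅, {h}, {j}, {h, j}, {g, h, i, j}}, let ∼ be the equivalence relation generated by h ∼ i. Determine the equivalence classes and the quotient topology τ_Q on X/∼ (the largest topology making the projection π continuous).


X/∼ = {[g], [h=i], [j]}; |τ_Q| = 3.

Equivalence classes: [g], [h=i], [j].
Quotient map π: X → X/∼ sends g ↦ [g], h ↦ [h=i], i ↦ [h=i], j ↦ [j].
For each subset V ⊆ X/∼, compute π^{-1}(V) ⊆ X and check whether π^{-1}(V) ∈ τ. V is open in τ_Q iff π^{-1}(V) ∈ τ.
  V = {}: π^{-1}(V) = ∅ ∈ τ ✓.
  V = {[g]}: π^{-1}(V) = {g} ∉ τ ✗.
  V = {[h=i]}: π^{-1}(V) = {h, i} ∉ τ ✗.
  V = {[g], [h=i]}: π^{-1}(V) = {g, h, i} ∉ τ ✗.
  V = {[j]}: π^{-1}(V) = {j} ∈ τ ✓.
  V = {[g], [j]}: π^{-1}(V) = {g, j} ∉ τ ✗.
  V = {[h=i], [j]}: π^{-1}(V) = {h, i, j} ∉ τ ✗.
  V = {[g], [h=i], [j]}: π^{-1}(V) = {g, h, i, j} ∈ τ ✓.
Open sets in the quotient: τ_Q = {{}, {[j]}, {[g], [h=i], [j]}} (3 elements).


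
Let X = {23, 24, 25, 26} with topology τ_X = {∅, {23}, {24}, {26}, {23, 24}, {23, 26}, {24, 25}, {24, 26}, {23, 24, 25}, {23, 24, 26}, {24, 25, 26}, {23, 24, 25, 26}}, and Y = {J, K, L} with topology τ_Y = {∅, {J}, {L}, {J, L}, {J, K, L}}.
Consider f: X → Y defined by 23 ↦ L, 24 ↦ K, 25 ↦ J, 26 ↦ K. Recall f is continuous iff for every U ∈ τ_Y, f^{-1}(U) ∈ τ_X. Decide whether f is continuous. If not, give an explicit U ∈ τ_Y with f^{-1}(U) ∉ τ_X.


f is NOT continuous.

Compute f^{-1}(U) for each U ∈ τ_Y:
  U = ∅: f^{-1}(U) = ∅ ∈ τ_X ✓.
  U = {J}: f^{-1}(U) = {25} ∉ τ_X ✗.
  U = {L}: f^{-1}(U) = {23} ∈ τ_X ✓.
  U = {J, L}: f^{-1}(U) = {23, 25} ∉ τ_X ✗.
  U = {J, K, L}: f^{-1}(U) = {23, 24, 25, 26} ∈ τ_X ✓.
Found U = {J} with f^{-1}(U) = {25} not in τ_X. Therefore f is NOT continuous.


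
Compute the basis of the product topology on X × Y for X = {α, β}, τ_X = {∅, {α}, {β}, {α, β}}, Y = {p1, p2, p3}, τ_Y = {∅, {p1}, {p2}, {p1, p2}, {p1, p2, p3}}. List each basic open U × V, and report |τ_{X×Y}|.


Basis B = {∅ × ∅, {α} × {p1}, {α} × {p2}, {β} × {p1}, {β} × {p2}, {α} × {p1, p2}, {α, β} × {p1}, {α, β} × {p2}, {β} × {p1, p2}, {α} × {p1, p2, p3}, {β} × {p1, p2, p3}, {α, β} × {p1, p2}, {α, β} × {p1, p2, p3}}; |τ_{X×Y}| = 25.

Enumerate products U × V with U ∈ τ_X, V ∈ τ_Y (deduplicated):
  ∅ × ∅ = {} (∅)
  {α} × {p1} = {(α,p1)}
  {α} × {p2} = {(α,p2)}
  {β} × {p1} = {(β,p1)}
  {β} × {p2} = {(β,p2)}
  {α} × {p1, p2} = {(α,p1), (α,p2)}
  {α, β} × {p1} = {(α,p1), (β,p1)}
  {α, β} × {p2} = {(α,p2), (β,p2)}
  {β} × {p1, p2} = {(β,p1), (β,p2)}
  {α} × {p1, p2, p3} = {(α,p1), (α,p2), (α,p3)}
  {β} × {p1, p2, p3} = {(β,p1), (β,p2), (β,p3)}
  {α, β} × {p1, p2} = {(α,p1), (α,p2), (β,p1), (β,p2)}
  {α, β} × {p1, p2, p3} = {(α,p1), (α,p2), (α,p3), (β,p1), (β,p2), (β,p3)}
These 13 distinct sets form the basis B.
Close under arbitrary unions to get τ_{X×Y}; counting gives |τ_{X×Y}| = 25.


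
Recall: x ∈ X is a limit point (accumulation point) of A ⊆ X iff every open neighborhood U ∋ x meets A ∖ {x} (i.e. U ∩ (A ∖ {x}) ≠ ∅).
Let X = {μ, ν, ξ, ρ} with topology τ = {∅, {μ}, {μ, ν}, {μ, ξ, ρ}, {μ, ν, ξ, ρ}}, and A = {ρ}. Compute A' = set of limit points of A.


A' = {ξ}

For each x ∈ X, list the open sets U ∈ τ with x ∈ U, then check whether U ∩ (A ∖ {x}) ≠ ∅ for every such U.
  x = μ: open {μ} ∋ x has {μ} ∩ (A ∖ {μ}) = ∅, so x is NOT a limit point.
  x = ν: open {μ, ν} ∋ x has {μ, ν} ∩ (A ∖ {ν}) = ∅, so x is NOT a limit point.
  x = ξ: opens ∋ x are {μ, ξ, ρ}, {μ, ν, ξ, ρ}; each meets A ∖ {ξ}, so x IS a limit point.
  x = ρ: open {μ, ξ, ρ} ∋ x has {μ, ξ, ρ} ∩ (A ∖ {ρ}) = ∅, so x is NOT a limit point.
Collecting: A' = {ξ}.


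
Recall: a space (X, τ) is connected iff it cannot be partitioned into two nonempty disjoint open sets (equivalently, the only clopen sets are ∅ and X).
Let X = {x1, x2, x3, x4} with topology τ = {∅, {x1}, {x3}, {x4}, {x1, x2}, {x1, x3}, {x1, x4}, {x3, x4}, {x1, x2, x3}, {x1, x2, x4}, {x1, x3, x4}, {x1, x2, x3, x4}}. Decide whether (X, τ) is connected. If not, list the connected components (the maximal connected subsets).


(X, τ) is disconnected; components = [{x3}, {x4}, {x1, x2}].

Find clopen sets (U ∈ τ with X ∖ U ∈ τ):
  U = ∅, X ∖ U = {x1, x2, x3, x4} — both open, so U is clopen.
  U = {x3}, X ∖ U = {x1, x2, x4} — both open, so U is clopen.
  U = {x4}, X ∖ U = {x1, x2, x3} — both open, so U is clopen.
  U = {x1, x2}, X ∖ U = {x3, x4} — both open, so U is clopen.
  U = {x3, x4}, X ∖ U = {x1, x2} — both open, so U is clopen.
  U = {x1, x2, x3}, X ∖ U = {x4} — both open, so U is clopen.
  U = {x1, x2, x4}, X ∖ U = {x3} — both open, so U is clopen.
  U = {x1, x2, x3, x4}, X ∖ U = ∅ — both open, so U is clopen.
Nontrivial clopen(s) exist: e.g. {x1, x2}. So (X, τ) is disconnected.
Compute connected components by grouping points that agree on all clopens:
  component: {x3}
  component: {x4}
  component: {x1, x2}


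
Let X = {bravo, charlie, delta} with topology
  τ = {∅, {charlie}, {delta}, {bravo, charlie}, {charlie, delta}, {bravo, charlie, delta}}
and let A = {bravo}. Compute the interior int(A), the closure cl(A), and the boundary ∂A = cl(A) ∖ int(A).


int(A) = ∅, cl(A) = {bravo}, ∂A = {bravo}.

Closed sets in (X, τ) are complements of opens:
  closed(X, τ) = {∅, {bravo}, {delta}, {bravo, charlie}, {bravo, delta}, {bravo, charlie, delta}}.
int(A) = ⋃ {U ∈ τ : U ⊆ A}. Opens contained in A: ∅.
Taking the union of these: int(A) = ∅.
cl(A) = ⋂ {C closed : A ⊆ C}. Closed sets containing A: {bravo}, {bravo, charlie}, {bravo, delta}, {bravo, charlie, delta}.
Intersecting these: cl(A) = {bravo}.
∂A = cl(A) ∖ int(A) = {bravo} ∖ ∅ = {bravo}.


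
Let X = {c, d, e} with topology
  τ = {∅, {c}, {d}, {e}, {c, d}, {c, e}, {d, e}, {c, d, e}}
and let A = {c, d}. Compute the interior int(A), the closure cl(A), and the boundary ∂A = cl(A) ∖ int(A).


int(A) = {c, d}, cl(A) = {c, d}, ∂A = ∅.

Closed sets in (X, τ) are complements of opens:
  closed(X, τ) = {∅, {c}, {d}, {e}, {c, d}, {c, e}, {d, e}, {c, d, e}}.
int(A) = ⋃ {U ∈ τ : U ⊆ A}. Opens contained in A: ∅, {c}, {d}, {c, d}.
Taking the union of these: int(A) = {c, d}.
cl(A) = ⋂ {C closed : A ⊆ C}. Closed sets containing A: {c, d}, {c, d, e}.
Intersecting these: cl(A) = {c, d}.
∂A = cl(A) ∖ int(A) = {c, d} ∖ {c, d} = ∅.


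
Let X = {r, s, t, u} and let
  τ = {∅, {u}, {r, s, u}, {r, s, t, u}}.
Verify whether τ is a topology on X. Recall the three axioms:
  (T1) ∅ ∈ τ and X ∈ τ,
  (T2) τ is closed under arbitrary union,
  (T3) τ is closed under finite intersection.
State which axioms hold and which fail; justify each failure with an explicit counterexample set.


τ IS a topology on X.

Axiom (T1): ∅ ∈ τ? Yes; X ∈ τ? Yes.
Axiom (T2/T3): check pairwise unions and intersections of members of τ.
All pairwise intersections and unions checked — each lies in τ. Therefore τ satisfies (T1), (T2), (T3): it IS a topology on X.


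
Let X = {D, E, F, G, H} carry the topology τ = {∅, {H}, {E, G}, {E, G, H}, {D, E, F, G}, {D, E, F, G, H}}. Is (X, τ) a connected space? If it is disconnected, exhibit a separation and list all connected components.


(X, τ) is disconnected; components = [{H}, {D, E, F, G}].

Find clopen sets (U ∈ τ with X ∖ U ∈ τ):
  U = ∅, X ∖ U = {D, E, F, G, H} — both open, so U is clopen.
  U = {H}, X ∖ U = {D, E, F, G} — both open, so U is clopen.
  U = {D, E, F, G}, X ∖ U = {H} — both open, so U is clopen.
  U = {D, E, F, G, H}, X ∖ U = ∅ — both open, so U is clopen.
Nontrivial clopen(s) exist: e.g. {H}. So (X, τ) is disconnected.
Compute connected components by grouping points that agree on all clopens:
  component: {H}
  component: {D, E, F, G}


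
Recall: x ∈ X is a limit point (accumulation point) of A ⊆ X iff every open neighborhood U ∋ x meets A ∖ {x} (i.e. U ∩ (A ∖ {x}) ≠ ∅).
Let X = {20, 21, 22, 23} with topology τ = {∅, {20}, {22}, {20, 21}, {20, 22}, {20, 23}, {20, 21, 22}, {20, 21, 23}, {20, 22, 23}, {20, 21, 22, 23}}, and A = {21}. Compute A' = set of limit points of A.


A' = ∅

For each x ∈ X, list the open sets U ∈ τ with x ∈ U, then check whether U ∩ (A ∖ {x}) ≠ ∅ for every such U.
  x = 20: open {20} ∋ x has {20} ∩ (A ∖ {20}) = ∅, so x is NOT a limit point.
  x = 21: open {20, 21} ∋ x has {20, 21} ∩ (A ∖ {21}) = ∅, so x is NOT a limit point.
  x = 22: open {22} ∋ x has {22} ∩ (A ∖ {22}) = ∅, so x is NOT a limit point.
  x = 23: open {20, 23} ∋ x has {20, 23} ∩ (A ∖ {23}) = ∅, so x is NOT a limit point.
Collecting: A' = ∅.


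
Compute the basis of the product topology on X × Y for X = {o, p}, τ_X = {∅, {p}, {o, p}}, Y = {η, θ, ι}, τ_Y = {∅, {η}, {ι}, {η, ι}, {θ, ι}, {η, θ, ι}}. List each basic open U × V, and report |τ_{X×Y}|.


Basis B = {∅ × ∅, {p} × {η}, {p} × {ι}, {o, p} × {η}, {o, p} × {ι}, {p} × {η, ι}, {p} × {θ, ι}, {p} × {η, θ, ι}, {o, p} × {η, ι}, {o, p} × {θ, ι}, {o, p} × {η, θ, ι}}; |τ_{X×Y}| = 18.

Enumerate products U × V with U ∈ τ_X, V ∈ τ_Y (deduplicated):
  ∅ × ∅ = {} (∅)
  {p} × {η} = {(p,η)}
  {p} × {ι} = {(p,ι)}
  {o, p} × {η} = {(o,η), (p,η)}
  {o, p} × {ι} = {(o,ι), (p,ι)}
  {p} × {η, ι} = {(p,η), (p,ι)}
  {p} × {θ, ι} = {(p,θ), (p,ι)}
  {p} × {η, θ, ι} = {(p,η), (p,θ), (p,ι)}
  {o, p} × {η, ι} = {(o,η), (o,ι), (p,η), (p,ι)}
  {o, p} × {θ, ι} = {(o,θ), (o,ι), (p,θ), (p,ι)}
  {o, p} × {η, θ, ι} = {(o,η), (o,θ), (o,ι), (p,η), (p,θ), (p,ι)}
These 11 distinct sets form the basis B.
Close under arbitrary unions to get τ_{X×Y}; counting gives |τ_{X×Y}| = 18.


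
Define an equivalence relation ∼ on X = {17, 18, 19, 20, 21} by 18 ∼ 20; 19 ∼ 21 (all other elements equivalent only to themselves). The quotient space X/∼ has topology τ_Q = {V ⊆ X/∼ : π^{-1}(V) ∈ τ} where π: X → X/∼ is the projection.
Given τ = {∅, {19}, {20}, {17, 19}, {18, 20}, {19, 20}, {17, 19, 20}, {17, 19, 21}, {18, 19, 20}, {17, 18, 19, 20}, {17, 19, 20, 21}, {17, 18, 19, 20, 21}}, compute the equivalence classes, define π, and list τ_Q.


X/∼ = {[17], [18=20], [19=21]}; |τ_Q| = 4.

Equivalence classes: [17], [18=20], [19=21].
Quotient map π: X → X/∼ sends 17 ↦ [17], 18 ↦ [18=20], 19 ↦ [19=21], 20 ↦ [18=20], 21 ↦ [19=21].
For each subset V ⊆ X/∼, compute π^{-1}(V) ⊆ X and check whether π^{-1}(V) ∈ τ. V is open in τ_Q iff π^{-1}(V) ∈ τ.
  V = {}: π^{-1}(V) = ∅ ∈ τ ✓.
  V = {[17]}: π^{-1}(V) = {17} ∉ τ ✗.
  V = {[18=20]}: π^{-1}(V) = {18, 20} ∈ τ ✓.
  V = {[17], [18=20]}: π^{-1}(V) = {17, 18, 20} ∉ τ ✗.
  V = {[19=21]}: π^{-1}(V) = {19, 21} ∉ τ ✗.
  V = {[17], [19=21]}: π^{-1}(V) = {17, 19, 21} ∈ τ ✓.
  V = {[18=20], [19=21]}: π^{-1}(V) = {18, 19, 20, 21} ∉ τ ✗.
  V = {[17], [18=20], [19=21]}: π^{-1}(V) = {17, 18, 19, 20, 21} ∈ τ ✓.
Open sets in the quotient: τ_Q = {{}, {[18=20]}, {[17], [19=21]}, {[17], [18=20], [19=21]}} (4 elements).


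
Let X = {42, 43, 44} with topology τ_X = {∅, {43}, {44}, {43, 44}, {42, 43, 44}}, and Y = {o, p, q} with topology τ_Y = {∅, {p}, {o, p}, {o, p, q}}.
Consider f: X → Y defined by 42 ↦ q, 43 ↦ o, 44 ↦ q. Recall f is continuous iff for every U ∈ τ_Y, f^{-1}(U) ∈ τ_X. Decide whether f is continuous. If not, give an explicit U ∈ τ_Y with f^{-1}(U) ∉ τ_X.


f IS continuous.

Compute f^{-1}(U) for each U ∈ τ_Y:
  U = ∅: f^{-1}(U) = ∅ ∈ τ_X ✓.
  U = {p}: f^{-1}(U) = ∅ ∈ τ_X ✓.
  U = {o, p}: f^{-1}(U) = {43} ∈ τ_X ✓.
  U = {o, p, q}: f^{-1}(U) = {42, 43, 44} ∈ τ_X ✓.
Every preimage lies in τ_X, so f IS continuous.


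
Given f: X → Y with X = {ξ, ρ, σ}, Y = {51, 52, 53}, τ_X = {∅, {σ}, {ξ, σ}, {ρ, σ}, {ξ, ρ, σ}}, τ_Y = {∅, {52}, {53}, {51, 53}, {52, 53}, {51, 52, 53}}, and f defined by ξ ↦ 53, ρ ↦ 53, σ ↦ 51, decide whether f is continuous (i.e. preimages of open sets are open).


f is NOT continuous.

Compute f^{-1}(U) for each U ∈ τ_Y:
  U = ∅: f^{-1}(U) = ∅ ∈ τ_X ✓.
  U = {52}: f^{-1}(U) = ∅ ∈ τ_X ✓.
  U = {53}: f^{-1}(U) = {ξ, ρ} ∉ τ_X ✗.
  U = {51, 53}: f^{-1}(U) = {ξ, ρ, σ} ∈ τ_X ✓.
  U = {52, 53}: f^{-1}(U) = {ξ, ρ} ∉ τ_X ✗.
  U = {51, 52, 53}: f^{-1}(U) = {ξ, ρ, σ} ∈ τ_X ✓.
Found U = {53} with f^{-1}(U) = {ξ, ρ} not in τ_X. Therefore f is NOT continuous.


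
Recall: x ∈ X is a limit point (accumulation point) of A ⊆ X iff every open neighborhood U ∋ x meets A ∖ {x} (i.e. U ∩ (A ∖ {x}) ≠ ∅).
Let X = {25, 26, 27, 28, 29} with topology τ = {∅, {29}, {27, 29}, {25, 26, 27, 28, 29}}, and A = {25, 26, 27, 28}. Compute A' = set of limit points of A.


A' = {25, 26, 28}

For each x ∈ X, list the open sets U ∈ τ with x ∈ U, then check whether U ∩ (A ∖ {x}) ≠ ∅ for every such U.
  x = 25: opens ∋ x are {25, 26, 27, 28, 29}; each meets A ∖ {25}, so x IS a limit point.
  x = 26: opens ∋ x are {25, 26, 27, 28, 29}; each meets A ∖ {26}, so x IS a limit point.
  x = 27: open {27, 29} ∋ x has {27, 29} ∩ (A ∖ {27}) = ∅, so x is NOT a limit point.
  x = 28: opens ∋ x are {25, 26, 27, 28, 29}; each meets A ∖ {28}, so x IS a limit point.
  x = 29: open {29} ∋ x has {29} ∩ (A ∖ {29}) = ∅, so x is NOT a limit point.
Collecting: A' = {25, 26, 28}.


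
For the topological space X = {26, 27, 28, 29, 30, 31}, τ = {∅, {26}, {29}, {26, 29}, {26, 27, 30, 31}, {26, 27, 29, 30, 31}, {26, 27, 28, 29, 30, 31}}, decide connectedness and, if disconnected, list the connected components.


(X, τ) is connected.

Find clopen sets (U ∈ τ with X ∖ U ∈ τ):
  U = ∅, X ∖ U = {26, 27, 28, 29, 30, 31} — both open, so U is clopen.
  U = {26, 27, 28, 29, 30, 31}, X ∖ U = ∅ — both open, so U is clopen.
Only trivial clopens (∅ and X) exist, so (X, τ) is connected.
Compute connected components by grouping points that agree on all clopens:
  component: {26, 27, 28, 29, 30, 31}


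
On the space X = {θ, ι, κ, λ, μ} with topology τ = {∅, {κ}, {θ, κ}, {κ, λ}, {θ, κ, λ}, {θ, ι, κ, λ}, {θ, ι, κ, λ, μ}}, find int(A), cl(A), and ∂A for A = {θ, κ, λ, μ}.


int(A) = {θ, κ, λ}, cl(A) = {θ, ι, κ, λ, μ}, ∂A = {ι, μ}.

Closed sets in (X, τ) are complements of opens:
  closed(X, τ) = {∅, {μ}, {ι, μ}, {θ, ι, μ}, {ι, λ, μ}, {θ, ι, λ, μ}, {θ, ι, κ, λ, μ}}.
int(A) = ⋃ {U ∈ τ : U ⊆ A}. Opens contained in A: ∅, {κ}, {θ, κ}, {κ, λ}, {θ, κ, λ}.
Taking the union of these: int(A) = {θ, κ, λ}.
cl(A) = ⋂ {C closed : A ⊆ C}. Closed sets containing A: {θ, ι, κ, λ, μ}.
Intersecting these: cl(A) = {θ, ι, κ, λ, μ}.
∂A = cl(A) ∖ int(A) = {θ, ι, κ, λ, μ} ∖ {θ, κ, λ} = {ι, μ}.
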